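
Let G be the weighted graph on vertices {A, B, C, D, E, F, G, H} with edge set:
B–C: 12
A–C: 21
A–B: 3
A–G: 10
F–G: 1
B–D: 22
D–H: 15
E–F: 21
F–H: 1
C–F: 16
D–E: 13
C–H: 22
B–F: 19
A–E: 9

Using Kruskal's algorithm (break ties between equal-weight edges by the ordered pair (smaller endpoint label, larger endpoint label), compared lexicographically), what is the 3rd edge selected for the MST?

A-B

Sort edges by weight, then run Kruskal:
F–G (1): add — endpoints in different components.
F–H (1): add — endpoints in different components.
A–B (3): add — endpoints in different components.
A–E (9): add — endpoints in different components.
A–G (10): add — endpoints in different components.
B–C (12): add — endpoints in different components.
D–E (13): add — endpoints in different components.
The 3rd edge added is A–B.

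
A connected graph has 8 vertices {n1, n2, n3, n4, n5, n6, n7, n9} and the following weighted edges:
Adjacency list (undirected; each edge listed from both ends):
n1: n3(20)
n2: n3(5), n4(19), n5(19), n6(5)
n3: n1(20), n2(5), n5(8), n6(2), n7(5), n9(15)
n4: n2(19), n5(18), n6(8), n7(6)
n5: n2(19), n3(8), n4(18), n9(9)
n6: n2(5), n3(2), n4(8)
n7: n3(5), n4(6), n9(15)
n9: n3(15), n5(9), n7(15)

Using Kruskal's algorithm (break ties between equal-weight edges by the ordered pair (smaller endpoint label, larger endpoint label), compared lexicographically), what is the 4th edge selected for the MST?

n4-n7

Kruskal's algorithm — process edges by increasing weight (ties by edge label):
n3 n6 (2): add — endpoints in different components.
n2 n3 (5): add — endpoints in different components.
n2 n6 (5): skip — n2 and n6 already connected.
n3 n7 (5): add — endpoints in different components.
n4 n7 (6): add — endpoints in different components.
n3 n5 (8): add — endpoints in different components.
n4 n6 (8): skip — n4 and n6 already connected.
n5 n9 (9): add — endpoints in different components.
n3 n9 (15): skip — n9 and n3 already connected.
n7 n9 (15): skip — n9 and n7 already connected.
n4 n5 (18): skip — n5 and n4 already connected.
n2 n4 (19): skip — n4 and n2 already connected.
n2 n5 (19): skip — n5 and n2 already connected.
n1 n3 (20): add — endpoints in different components.
The 4th edge added is n4 n7.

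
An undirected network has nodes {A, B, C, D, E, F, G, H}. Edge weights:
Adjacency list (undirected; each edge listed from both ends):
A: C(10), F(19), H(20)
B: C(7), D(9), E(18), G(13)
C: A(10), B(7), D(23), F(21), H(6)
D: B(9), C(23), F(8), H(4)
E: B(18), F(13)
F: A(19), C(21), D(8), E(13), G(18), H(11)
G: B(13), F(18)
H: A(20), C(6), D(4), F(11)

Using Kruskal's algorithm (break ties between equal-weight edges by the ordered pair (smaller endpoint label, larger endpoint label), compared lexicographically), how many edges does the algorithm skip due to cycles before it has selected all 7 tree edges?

2

Kruskal's algorithm — process edges by increasing weight (ties by edge label):
D–H (4): add — endpoints in different components.
C–H (6): add — endpoints in different components.
B–C (7): add — endpoints in different components.
D–F (8): add — endpoints in different components.
B–D (9): skip — B and D already connected.
A–C (10): add — endpoints in different components.
F–H (11): skip — F and H already connected.
B–G (13): add — endpoints in different components.
E–F (13): add — endpoints in different components.
Edges rejected before the tree was complete: 2.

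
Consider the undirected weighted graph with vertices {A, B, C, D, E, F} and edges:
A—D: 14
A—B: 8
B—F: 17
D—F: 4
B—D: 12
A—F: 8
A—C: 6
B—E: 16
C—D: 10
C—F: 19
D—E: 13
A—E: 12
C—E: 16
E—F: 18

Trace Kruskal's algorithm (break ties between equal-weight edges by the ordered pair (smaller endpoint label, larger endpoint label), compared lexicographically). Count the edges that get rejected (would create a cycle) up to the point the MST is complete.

Kruskal: consider edges lightest-first.
D—F (4): add. Components now {A} {B} {C} {D,F} {E}
A—C (6): add. Components now {A,C} {B} {D,F} {E}
A—B (8): add. Components now {A,B,C} {D,F} {E}
A—F (8): add. Components now {A,B,C,D,F} {E}
C—D (10): skip — C and D already connected.
A—E (12): add. Components now {A,B,C,D,E,F}
Edges rejected before the tree was complete: 1.

1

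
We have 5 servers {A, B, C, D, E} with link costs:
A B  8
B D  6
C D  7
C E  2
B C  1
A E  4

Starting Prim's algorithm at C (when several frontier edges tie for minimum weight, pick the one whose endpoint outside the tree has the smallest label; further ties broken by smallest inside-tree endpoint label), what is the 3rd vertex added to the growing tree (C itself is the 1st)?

Prim's algorithm from C:
Step 1: frontier [B C 1, C E 2, C D 7] → take B C (1); add B.
Step 2: frontier [B D 6, A B 8, C E 2, C D 7] → take C E (2); add E.
Step 3: frontier [B D 6, A B 8, C D 7, A E 4] → take A E (4); add A.
Step 4: frontier [B D 6, C D 7] → take B D (6); add D.
Vertex order: C, B, E, A, D. The 3rd vertex is E.

E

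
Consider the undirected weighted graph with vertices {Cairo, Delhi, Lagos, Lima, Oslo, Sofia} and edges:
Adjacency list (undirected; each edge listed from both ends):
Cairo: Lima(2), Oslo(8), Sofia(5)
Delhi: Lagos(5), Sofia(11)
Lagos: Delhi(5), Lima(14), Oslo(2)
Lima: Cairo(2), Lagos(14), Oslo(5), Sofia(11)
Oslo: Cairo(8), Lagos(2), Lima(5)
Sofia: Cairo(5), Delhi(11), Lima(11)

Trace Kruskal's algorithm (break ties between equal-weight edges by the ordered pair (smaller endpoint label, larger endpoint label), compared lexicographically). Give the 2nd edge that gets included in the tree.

Kruskal's algorithm — process edges by increasing weight (ties by edge label):
Cairo Lima (2): add. Components now {Sofia} {Oslo} {Cairo,Lima} {Delhi} {Lagos}
Lagos Oslo (2): add. Components now {Sofia} {Lagos,Oslo} {Cairo,Lima} {Delhi}
Cairo Sofia (5): add. Components now {Cairo,Lima,Sofia} {Lagos,Oslo} {Delhi}
Delhi Lagos (5): add. Components now {Cairo,Lima,Sofia} {Delhi,Lagos,Oslo}
Lima Oslo (5): add. Components now {Cairo,Delhi,Lagos,Lima,Oslo,Sofia}
The 2nd edge added is Lagos Oslo.

Lagos-Oslo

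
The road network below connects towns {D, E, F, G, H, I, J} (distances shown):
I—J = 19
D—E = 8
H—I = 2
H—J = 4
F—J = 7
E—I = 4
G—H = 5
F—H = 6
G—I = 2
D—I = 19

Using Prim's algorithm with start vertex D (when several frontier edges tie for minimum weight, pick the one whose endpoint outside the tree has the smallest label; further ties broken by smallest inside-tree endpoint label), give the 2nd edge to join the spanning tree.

Grow the tree from D using Prim:
Step 1: frontier [D—E 8, D—I 19] → take D—E (8); add E.
Step 2: frontier [D—I 19, E—I 4] → take E—I (4); add I.
Step 3: frontier [G—I 2, H—I 2, I—J 19] → take G—I (2); add G.
Step 4: frontier [G—H 5, H—I 2, I—J 19] → take H—I (2); add H.
Step 5: frontier [H—J 4, F—H 6, I—J 19] → take H—J (4); add J.
Step 6: frontier [F—H 6, F—J 7] → take F—H (6); add F.
The 2nd edge added is E—I.

E-I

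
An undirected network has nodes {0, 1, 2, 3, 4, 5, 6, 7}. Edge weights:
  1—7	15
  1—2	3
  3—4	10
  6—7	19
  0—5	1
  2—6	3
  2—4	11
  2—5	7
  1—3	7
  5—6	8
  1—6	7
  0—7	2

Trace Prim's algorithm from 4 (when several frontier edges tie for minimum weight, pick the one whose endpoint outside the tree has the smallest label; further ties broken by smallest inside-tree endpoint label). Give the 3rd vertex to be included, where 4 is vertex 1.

Grow the tree from 4 using Prim:
Step 1: frontier [3—4 10, 2—4 11] → take 3—4 (10); add 3.
Step 2: frontier [1—3 7, 2—4 11] → take 1—3 (7); add 1.
Step 3: frontier [1—2 3, 1—6 7, 1—7 15, 2—4 11] → take 1—2 (3); add 2.
Step 4: frontier [1—6 7, 1—7 15, 2—6 3, 2—5 7] → take 2—6 (3); add 6.
Step 5: frontier [1—7 15, 2—5 7, 5—6 8, 6—7 19] → take 2—5 (7); add 5.
Step 6: frontier [1—7 15, 0—5 1, 6—7 19] → take 0—5 (1); add 0.
Step 7: frontier [0—7 2, 1—7 15, 6—7 19] → take 0—7 (2); add 7.
Vertex order: 4, 3, 1, 2, 6, 5, 0, 7. The 3rd vertex is 1.

1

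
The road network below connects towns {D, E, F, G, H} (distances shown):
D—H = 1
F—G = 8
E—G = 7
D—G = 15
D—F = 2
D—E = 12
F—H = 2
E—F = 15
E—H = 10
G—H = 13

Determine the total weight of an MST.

18

Kruskal's algorithm — process edges by increasing weight (ties by edge label):
D—H (1): add — endpoints in different components.
D—F (2): add — endpoints in different components.
F—H (2): skip — F and H already connected.
E—G (7): add — endpoints in different components.
F—G (8): add — endpoints in different components.
MST edges: D—H, D—F, E—G, F—G; total weight 1+2+7+8 = 18.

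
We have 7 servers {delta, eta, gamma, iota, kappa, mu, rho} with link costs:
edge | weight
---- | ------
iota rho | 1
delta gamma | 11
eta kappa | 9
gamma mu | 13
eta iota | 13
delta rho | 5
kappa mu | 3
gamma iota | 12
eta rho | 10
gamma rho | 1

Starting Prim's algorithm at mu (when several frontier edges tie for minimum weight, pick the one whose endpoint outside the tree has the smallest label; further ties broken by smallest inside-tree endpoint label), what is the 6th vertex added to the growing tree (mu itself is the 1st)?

Prim's algorithm from mu:
Step 1: frontier [kappa mu 3, gamma mu 13] → take kappa mu (3); add kappa.
Step 2: frontier [eta kappa 9, gamma mu 13] → take eta kappa (9); add eta.
Step 3: frontier [eta rho 10, eta iota 13, gamma mu 13] → take eta rho (10); add rho.
Step 4: frontier [eta iota 13, gamma mu 13, gamma rho 1, iota rho 1, delta rho 5] → take gamma rho (1); add gamma.
Step 5: frontier [eta iota 13, delta gamma 11, gamma iota 12, iota rho 1, delta rho 5] → take iota rho (1); add iota.
Step 6: frontier [delta gamma 11, delta rho 5] → take delta rho (5); add delta.
Vertex order: mu, kappa, eta, rho, gamma, iota, delta. The 6th vertex is iota.

iota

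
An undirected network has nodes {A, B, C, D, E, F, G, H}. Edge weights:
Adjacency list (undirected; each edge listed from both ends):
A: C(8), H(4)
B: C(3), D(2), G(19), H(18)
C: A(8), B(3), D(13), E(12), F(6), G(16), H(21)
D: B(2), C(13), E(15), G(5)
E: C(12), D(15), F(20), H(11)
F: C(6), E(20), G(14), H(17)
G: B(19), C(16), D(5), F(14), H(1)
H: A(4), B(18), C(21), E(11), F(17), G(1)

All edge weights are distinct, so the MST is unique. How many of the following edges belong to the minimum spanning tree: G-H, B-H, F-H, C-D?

1

Kruskal's algorithm — process edges by increasing weight (ties by edge label):
G-H (1): add — endpoints in different components.
B-D (2): add — endpoints in different components.
B-C (3): add — endpoints in different components.
A-H (4): add — endpoints in different components.
D-G (5): add — endpoints in different components.
C-F (6): add — endpoints in different components.
A-C (8): skip — A and C already connected.
E-H (11): add — endpoints in different components.
MST edge set: {G-H, B-D, B-C, A-H, D-G, C-F, E-H}.
Of the listed edges, {G-H} are in the MST → 1.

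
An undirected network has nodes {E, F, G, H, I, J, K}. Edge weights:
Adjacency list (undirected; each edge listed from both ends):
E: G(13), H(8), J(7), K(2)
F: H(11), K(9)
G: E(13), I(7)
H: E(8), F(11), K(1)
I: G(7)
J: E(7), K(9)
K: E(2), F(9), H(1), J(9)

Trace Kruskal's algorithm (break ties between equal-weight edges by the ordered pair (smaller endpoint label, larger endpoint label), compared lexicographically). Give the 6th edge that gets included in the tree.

Kruskal's algorithm — process edges by increasing weight (ties by edge label):
H–K (1): add — endpoints in different components.
E–K (2): add — endpoints in different components.
E–J (7): add — endpoints in different components.
G–I (7): add — endpoints in different components.
E–H (8): skip — E and H already connected.
F–K (9): add — endpoints in different components.
J–K (9): skip — J and K already connected.
F–H (11): skip — F and H already connected.
E–G (13): add — endpoints in different components.
The 6th edge added is E–G.

E-G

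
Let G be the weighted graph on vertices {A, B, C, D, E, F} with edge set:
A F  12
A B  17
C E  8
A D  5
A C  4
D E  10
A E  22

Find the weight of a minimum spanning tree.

46

Grow the tree from B using Prim:
Step 1: cheapest edge leaving the tree is A B (17); add A.
Step 2: cheapest edge leaving the tree is A C (4); add C.
Step 3: cheapest edge leaving the tree is A D (5); add D.
Step 4: cheapest edge leaving the tree is C E (8); add E.
Step 5: cheapest edge leaving the tree is A F (12); add F.
MST edges: A B, A C, A D, C E, A F; total weight 17+4+5+8+12 = 46.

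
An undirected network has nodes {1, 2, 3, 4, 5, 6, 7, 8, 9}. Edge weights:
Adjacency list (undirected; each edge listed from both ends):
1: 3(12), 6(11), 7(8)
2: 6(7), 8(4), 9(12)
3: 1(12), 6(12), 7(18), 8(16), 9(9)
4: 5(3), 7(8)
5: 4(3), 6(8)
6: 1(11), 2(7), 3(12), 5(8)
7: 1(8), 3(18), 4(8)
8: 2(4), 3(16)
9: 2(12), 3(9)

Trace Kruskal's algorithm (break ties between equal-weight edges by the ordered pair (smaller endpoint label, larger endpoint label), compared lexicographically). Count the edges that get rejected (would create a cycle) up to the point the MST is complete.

1

Kruskal: consider edges lightest-first.
4–5 (3): add — endpoints in different components.
2–8 (4): add — endpoints in different components.
2–6 (7): add — endpoints in different components.
1–7 (8): add — endpoints in different components.
4–7 (8): add — endpoints in different components.
5–6 (8): add — endpoints in different components.
3–9 (9): add — endpoints in different components.
1–6 (11): skip — 1 and 6 already connected.
1–3 (12): add — endpoints in different components.
Edges rejected before the tree was complete: 1.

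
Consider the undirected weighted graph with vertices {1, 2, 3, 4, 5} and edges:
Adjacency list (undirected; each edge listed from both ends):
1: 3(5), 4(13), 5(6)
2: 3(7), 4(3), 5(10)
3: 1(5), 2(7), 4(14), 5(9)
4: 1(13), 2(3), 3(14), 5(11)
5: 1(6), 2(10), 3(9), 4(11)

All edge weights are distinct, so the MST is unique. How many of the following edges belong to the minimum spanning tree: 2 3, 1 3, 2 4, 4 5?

3

Kruskal: consider edges lightest-first.
2 4 (3): add. Components now {1} {2,4} {3} {5}
1 3 (5): add. Components now {1,3} {2,4} {5}
1 5 (6): add. Components now {1,3,5} {2,4}
2 3 (7): add. Components now {1,2,3,4,5}
MST edge set: {2 4, 1 3, 1 5, 2 3}.
Of the listed edges, {2 3, 1 3, 2 4} are in the MST → 3.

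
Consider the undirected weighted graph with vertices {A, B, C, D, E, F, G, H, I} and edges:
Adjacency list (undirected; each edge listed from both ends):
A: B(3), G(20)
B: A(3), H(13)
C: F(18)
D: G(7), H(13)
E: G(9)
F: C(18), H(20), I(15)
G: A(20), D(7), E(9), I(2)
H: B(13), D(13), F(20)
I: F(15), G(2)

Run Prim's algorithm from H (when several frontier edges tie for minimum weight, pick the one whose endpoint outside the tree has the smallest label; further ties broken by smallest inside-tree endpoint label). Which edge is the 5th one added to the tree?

G-I

Prim, starting at H.
Step 1: frontier [B H 13, D H 13, F H 20] → take B H (13); add B.
Step 2: frontier [A B 3, D H 13, F H 20] → take A B (3); add A.
Step 3: frontier [A G 20, D H 13, F H 20] → take D H (13); add D.
Step 4: frontier [A G 20, D G 7, F H 20] → take D G (7); add G.
Step 5: frontier [G I 2, E G 9, F H 20] → take G I (2); add I.
Step 6: frontier [E G 9, F H 20, F I 15] → take E G (9); add E.
Step 7: frontier [F H 20, F I 15] → take F I (15); add F.
Step 8: frontier [C F 18] → take C F (18); add C.
The 5th edge added is G I.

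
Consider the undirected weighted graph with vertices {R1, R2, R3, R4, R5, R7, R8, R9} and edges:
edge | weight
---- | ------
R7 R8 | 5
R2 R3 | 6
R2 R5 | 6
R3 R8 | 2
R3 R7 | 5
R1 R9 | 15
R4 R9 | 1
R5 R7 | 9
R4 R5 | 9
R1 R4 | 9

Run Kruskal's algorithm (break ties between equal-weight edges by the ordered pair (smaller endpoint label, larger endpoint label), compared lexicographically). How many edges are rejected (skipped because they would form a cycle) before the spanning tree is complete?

Kruskal: consider edges lightest-first.
R4 R9 (1): add — endpoints in different components.
R3 R8 (2): add — endpoints in different components.
R3 R7 (5): add — endpoints in different components.
R7 R8 (5): skip — R8 and R7 already connected.
R2 R3 (6): add — endpoints in different components.
R2 R5 (6): add — endpoints in different components.
R1 R4 (9): add — endpoints in different components.
R4 R5 (9): add — endpoints in different components.
Edges rejected before the tree was complete: 1.

1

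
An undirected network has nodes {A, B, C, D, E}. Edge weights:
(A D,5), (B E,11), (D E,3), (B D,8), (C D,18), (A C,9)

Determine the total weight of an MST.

Kruskal's algorithm — process edges by increasing weight (ties by edge label):
D E (3): add. Components now {A} {B} {C} {D,E}
A D (5): add. Components now {A,D,E} {B} {C}
B D (8): add. Components now {A,B,D,E} {C}
A C (9): add. Components now {A,B,C,D,E}
MST edges: D E, A D, B D, A C; total weight 3+5+8+9 = 25.

25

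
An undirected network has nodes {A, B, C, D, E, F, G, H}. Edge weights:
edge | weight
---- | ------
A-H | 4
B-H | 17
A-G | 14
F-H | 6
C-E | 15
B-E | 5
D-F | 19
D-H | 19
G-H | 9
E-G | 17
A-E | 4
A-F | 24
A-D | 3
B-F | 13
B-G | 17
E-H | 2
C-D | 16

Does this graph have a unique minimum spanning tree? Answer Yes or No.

Sort edges by weight, then run Kruskal:
E-H (2): add — endpoints in different components.
A-D (3): add — endpoints in different components.
A-E (4): add — endpoints in different components.
A-H (4): skip — A and H already connected.
B-E (5): add — endpoints in different components.
F-H (6): add — endpoints in different components.
G-H (9): add — endpoints in different components.
B-F (13): skip — B and F already connected.
A-G (14): skip — A and G already connected.
C-E (15): add — endpoints in different components.
Non-tree edge A-H has weight 4, equal to the heaviest edge on its tree cycle — swapping gives another MST of the same weight. Not unique.

No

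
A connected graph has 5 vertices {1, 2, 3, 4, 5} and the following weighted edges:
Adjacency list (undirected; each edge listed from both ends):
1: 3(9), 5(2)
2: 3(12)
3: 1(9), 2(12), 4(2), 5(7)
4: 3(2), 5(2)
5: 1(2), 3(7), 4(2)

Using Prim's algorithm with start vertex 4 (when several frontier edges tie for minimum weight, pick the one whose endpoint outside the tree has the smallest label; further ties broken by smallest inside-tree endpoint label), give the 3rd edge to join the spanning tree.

Prim, starting at 4.
Step 1: frontier [3 4 2, 4 5 2] → take 3 4 (2); add 3.
Step 2: frontier [3 5 7, 1 3 9, 2 3 12, 4 5 2] → take 4 5 (2); add 5.
Step 3: frontier [1 3 9, 2 3 12, 1 5 2] → take 1 5 (2); add 1.
Step 4: frontier [2 3 12] → take 2 3 (12); add 2.
The 3rd edge added is 1 5.

1-5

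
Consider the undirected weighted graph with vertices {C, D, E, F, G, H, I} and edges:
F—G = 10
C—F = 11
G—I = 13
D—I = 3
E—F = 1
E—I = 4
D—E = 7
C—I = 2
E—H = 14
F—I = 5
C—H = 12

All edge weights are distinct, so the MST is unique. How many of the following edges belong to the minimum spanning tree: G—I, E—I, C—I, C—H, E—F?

4

Sort edges by weight, then run Kruskal:
E—F (1): add. Components now {C} {D} {E,F} {G} {H} {I}
C—I (2): add. Components now {C,I} {D} {E,F} {G} {H}
D—I (3): add. Components now {C,D,I} {E,F} {G} {H}
E—I (4): add. Components now {C,D,E,F,I} {G} {H}
F—I (5): skip — F and I already connected.
D—E (7): skip — D and E already connected.
F—G (10): add. Components now {C,D,E,F,G,I} {H}
C—F (11): skip — C and F already connected.
C—H (12): add. Components now {C,D,E,F,G,H,I}
MST edge set: {E—F, C—I, D—I, E—I, F—G, C—H}.
Of the listed edges, {E—I, C—I, C—H, E—F} are in the MST → 4.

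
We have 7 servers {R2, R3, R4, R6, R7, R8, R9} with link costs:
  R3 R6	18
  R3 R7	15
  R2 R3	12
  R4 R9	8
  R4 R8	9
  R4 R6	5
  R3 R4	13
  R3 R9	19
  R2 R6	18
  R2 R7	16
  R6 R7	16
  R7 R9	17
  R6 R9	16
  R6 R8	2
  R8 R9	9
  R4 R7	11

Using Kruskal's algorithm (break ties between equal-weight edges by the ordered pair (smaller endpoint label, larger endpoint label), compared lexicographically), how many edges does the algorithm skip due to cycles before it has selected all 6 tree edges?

2

Sort edges by weight, then run Kruskal:
R6 R8 (2): add — endpoints in different components.
R4 R6 (5): add — endpoints in different components.
R4 R9 (8): add — endpoints in different components.
R4 R8 (9): skip — R8 and R4 already connected.
R8 R9 (9): skip — R8 and R9 already connected.
R4 R7 (11): add — endpoints in different components.
R2 R3 (12): add — endpoints in different components.
R3 R4 (13): add — endpoints in different components.
Edges rejected before the tree was complete: 2.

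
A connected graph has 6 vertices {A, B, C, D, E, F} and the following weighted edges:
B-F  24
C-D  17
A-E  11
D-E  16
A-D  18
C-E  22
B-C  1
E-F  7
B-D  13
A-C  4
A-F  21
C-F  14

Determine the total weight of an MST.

36

Grow the tree from A using Prim:
Step 1: cheapest edge leaving the tree is A-C (4); add C.
Step 2: cheapest edge leaving the tree is B-C (1); add B.
Step 3: cheapest edge leaving the tree is A-E (11); add E.
Step 4: cheapest edge leaving the tree is E-F (7); add F.
Step 5: cheapest edge leaving the tree is B-D (13); add D.
MST edges: A-C, B-C, A-E, E-F, B-D; total weight 4+1+11+7+13 = 36.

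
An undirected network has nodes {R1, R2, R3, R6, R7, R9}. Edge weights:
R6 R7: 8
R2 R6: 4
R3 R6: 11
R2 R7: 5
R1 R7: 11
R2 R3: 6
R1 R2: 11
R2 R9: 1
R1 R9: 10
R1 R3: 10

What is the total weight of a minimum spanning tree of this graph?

26

Prim, starting at R9.
Step 1: frontier [R2 R9 1, R1 R9 10] → take R2 R9 (1); add R2.
Step 2: frontier [R2 R6 4, R2 R7 5, R2 R3 6, R1 R2 11, R1 R9 10] → take R2 R6 (4); add R6.
Step 3: frontier [R2 R7 5, R2 R3 6, R1 R2 11, R6 R7 8, R3 R6 11, R1 R9 10] → take R2 R7 (5); add R7.
Step 4: frontier [R2 R3 6, R1 R2 11, R3 R6 11, R1 R7 11, R1 R9 10] → take R2 R3 (6); add R3.
Step 5: frontier [R1 R2 11, R1 R3 10, R1 R7 11, R1 R9 10] → take R1 R3 (10); add R1.
MST edges: R2 R9, R2 R6, R2 R7, R2 R3, R1 R3; total weight 1+4+5+6+10 = 26.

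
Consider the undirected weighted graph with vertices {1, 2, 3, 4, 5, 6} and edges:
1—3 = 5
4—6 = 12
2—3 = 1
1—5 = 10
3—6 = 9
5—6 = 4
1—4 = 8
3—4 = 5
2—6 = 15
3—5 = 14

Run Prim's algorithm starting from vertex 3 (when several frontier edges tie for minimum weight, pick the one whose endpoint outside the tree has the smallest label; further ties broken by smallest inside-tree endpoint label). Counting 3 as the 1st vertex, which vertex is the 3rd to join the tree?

Prim, starting at 3.
Step 1: frontier [2—3 1, 1—3 5, 3—4 5, 3—6 9, 3—5 14] → take 2—3 (1); add 2.
Step 2: frontier [2—6 15, 1—3 5, 3—4 5, 3—6 9, 3—5 14] → take 1—3 (5); add 1.
Step 3: frontier [1—4 8, 1—5 10, 2—6 15, 3—4 5, 3—6 9, 3—5 14] → take 3—4 (5); add 4.
Step 4: frontier [1—5 10, 2—6 15, 3—6 9, 3—5 14, 4—6 12] → take 3—6 (9); add 6.
Step 5: frontier [1—5 10, 3—5 14, 5—6 4] → take 5—6 (4); add 5.
Vertex order: 3, 2, 1, 4, 6, 5. The 3rd vertex is 1.

1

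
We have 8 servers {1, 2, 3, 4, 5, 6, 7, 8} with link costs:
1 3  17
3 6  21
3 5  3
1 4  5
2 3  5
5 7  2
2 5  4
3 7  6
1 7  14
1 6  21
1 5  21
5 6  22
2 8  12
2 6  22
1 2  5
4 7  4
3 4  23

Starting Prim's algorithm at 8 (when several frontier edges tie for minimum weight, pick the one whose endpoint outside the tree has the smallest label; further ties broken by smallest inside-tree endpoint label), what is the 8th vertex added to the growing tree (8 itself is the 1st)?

6

Grow the tree from 8 using Prim:
Step 1: cheapest edge leaving the tree is 2 8 (12); add 2.
Step 2: cheapest edge leaving the tree is 2 5 (4); add 5.
Step 3: cheapest edge leaving the tree is 5 7 (2); add 7.
Step 4: cheapest edge leaving the tree is 3 5 (3); add 3.
Step 5: cheapest edge leaving the tree is 4 7 (4); add 4.
Step 6: cheapest edge leaving the tree is 1 2 (5); add 1.
Step 7: cheapest edge leaving the tree is 1 6 (21); add 6.
Vertex order: 8, 2, 5, 7, 3, 4, 1, 6. The 8th vertex is 6.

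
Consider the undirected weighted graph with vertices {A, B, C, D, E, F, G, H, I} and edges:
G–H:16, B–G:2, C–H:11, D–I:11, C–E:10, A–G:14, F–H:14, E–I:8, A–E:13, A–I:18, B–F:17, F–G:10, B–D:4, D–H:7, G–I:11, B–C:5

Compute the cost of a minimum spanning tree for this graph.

Prim, starting at B.
Step 1: cheapest edge leaving the tree is B–G (2); add G.
Step 2: cheapest edge leaving the tree is B–D (4); add D.
Step 3: cheapest edge leaving the tree is B–C (5); add C.
Step 4: cheapest edge leaving the tree is D–H (7); add H.
Step 5: cheapest edge leaving the tree is C–E (10); add E.
Step 6: cheapest edge leaving the tree is E–I (8); add I.
Step 7: cheapest edge leaving the tree is F–G (10); add F.
Step 8: cheapest edge leaving the tree is A–E (13); add A.
MST edges: B–G, B–D, B–C, D–H, C–E, E–I, F–G, A–E; total weight 2+4+5+7+10+8+10+13 = 59.

59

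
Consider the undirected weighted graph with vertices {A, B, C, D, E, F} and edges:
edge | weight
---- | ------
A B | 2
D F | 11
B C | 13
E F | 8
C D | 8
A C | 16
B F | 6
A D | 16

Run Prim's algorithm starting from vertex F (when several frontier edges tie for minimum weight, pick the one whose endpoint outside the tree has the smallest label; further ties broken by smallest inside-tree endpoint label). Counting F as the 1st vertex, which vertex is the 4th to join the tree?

Grow the tree from F using Prim:
Step 1: frontier [B F 6, E F 8, D F 11] → take B F (6); add B.
Step 2: frontier [A B 2, B C 13, E F 8, D F 11] → take A B (2); add A.
Step 3: frontier [A C 16, A D 16, B C 13, E F 8, D F 11] → take E F (8); add E.
Step 4: frontier [A C 16, A D 16, B C 13, D F 11] → take D F (11); add D.
Step 5: frontier [A C 16, B C 13, C D 8] → take C D (8); add C.
Vertex order: F, B, A, E, D, C. The 4th vertex is E.

E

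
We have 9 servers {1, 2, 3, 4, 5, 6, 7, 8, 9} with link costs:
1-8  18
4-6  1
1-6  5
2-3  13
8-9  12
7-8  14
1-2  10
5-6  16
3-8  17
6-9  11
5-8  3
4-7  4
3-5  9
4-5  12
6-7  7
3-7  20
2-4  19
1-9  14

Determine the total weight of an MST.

55

Sort edges by weight, then run Kruskal:
4-6 (1): add — endpoints in different components.
5-8 (3): add — endpoints in different components.
4-7 (4): add — endpoints in different components.
1-6 (5): add — endpoints in different components.
6-7 (7): skip — 6 and 7 already connected.
3-5 (9): add — endpoints in different components.
1-2 (10): add — endpoints in different components.
6-9 (11): add — endpoints in different components.
4-5 (12): add — endpoints in different components.
MST edges: 4-6, 5-8, 4-7, 1-6, 3-5, 1-2, 6-9, 4-5; total weight 1+3+4+5+9+10+11+12 = 55.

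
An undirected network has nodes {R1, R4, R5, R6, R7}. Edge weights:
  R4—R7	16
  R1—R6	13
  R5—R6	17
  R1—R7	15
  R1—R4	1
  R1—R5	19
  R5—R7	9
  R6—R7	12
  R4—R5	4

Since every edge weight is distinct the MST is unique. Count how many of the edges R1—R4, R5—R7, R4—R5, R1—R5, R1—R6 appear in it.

Sort edges by weight, then run Kruskal:
R1—R4 (1): add. Components now {R6} {R7} {R1,R4} {R5}
R4—R5 (4): add. Components now {R6} {R7} {R1,R4,R5}
R5—R7 (9): add. Components now {R6} {R1,R4,R5,R7}
R6—R7 (12): add. Components now {R1,R4,R5,R6,R7}
MST edge set: {R1—R4, R4—R5, R5—R7, R6—R7}.
Of the listed edges, {R1—R4, R5—R7, R4—R5} are in the MST → 3.

3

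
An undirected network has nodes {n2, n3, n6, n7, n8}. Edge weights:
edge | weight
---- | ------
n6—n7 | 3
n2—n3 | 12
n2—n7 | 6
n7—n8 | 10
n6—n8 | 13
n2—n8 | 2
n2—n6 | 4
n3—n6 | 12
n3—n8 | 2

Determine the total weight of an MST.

Prim, starting at n7.
Step 1: frontier [n6—n7 3, n2—n7 6, n7—n8 10] → take n6—n7 (3); add n6.
Step 2: frontier [n2—n6 4, n3—n6 12, n6—n8 13, n2—n7 6, n7—n8 10] → take n2—n6 (4); add n2.
Step 3: frontier [n2—n8 2, n2—n3 12, n3—n6 12, n6—n8 13, n7—n8 10] → take n2—n8 (2); add n8.
Step 4: frontier [n2—n3 12, n3—n6 12, n3—n8 2] → take n3—n8 (2); add n3.
MST edges: n6—n7, n2—n6, n2—n8, n3—n8; total weight 3+4+2+2 = 11.

11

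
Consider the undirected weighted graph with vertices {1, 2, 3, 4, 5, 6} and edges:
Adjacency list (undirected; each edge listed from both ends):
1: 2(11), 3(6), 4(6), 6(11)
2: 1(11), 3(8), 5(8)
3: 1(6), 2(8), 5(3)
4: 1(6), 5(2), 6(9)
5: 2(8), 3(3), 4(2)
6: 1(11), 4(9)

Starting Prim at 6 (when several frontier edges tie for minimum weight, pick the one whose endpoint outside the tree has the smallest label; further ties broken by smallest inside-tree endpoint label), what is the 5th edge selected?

2-3

Prim, starting at 6.
Step 1: frontier [4–6 9, 1–6 11] → take 4–6 (9); add 4.
Step 2: frontier [4–5 2, 1–4 6, 1–6 11] → take 4–5 (2); add 5.
Step 3: frontier [1–4 6, 3–5 3, 2–5 8, 1–6 11] → take 3–5 (3); add 3.
Step 4: frontier [1–3 6, 2–3 8, 1–4 6, 2–5 8, 1–6 11] → take 1–3 (6); add 1.
Step 5: frontier [1–2 11, 2–3 8, 2–5 8] → take 2–3 (8); add 2.
The 5th edge added is 2–3.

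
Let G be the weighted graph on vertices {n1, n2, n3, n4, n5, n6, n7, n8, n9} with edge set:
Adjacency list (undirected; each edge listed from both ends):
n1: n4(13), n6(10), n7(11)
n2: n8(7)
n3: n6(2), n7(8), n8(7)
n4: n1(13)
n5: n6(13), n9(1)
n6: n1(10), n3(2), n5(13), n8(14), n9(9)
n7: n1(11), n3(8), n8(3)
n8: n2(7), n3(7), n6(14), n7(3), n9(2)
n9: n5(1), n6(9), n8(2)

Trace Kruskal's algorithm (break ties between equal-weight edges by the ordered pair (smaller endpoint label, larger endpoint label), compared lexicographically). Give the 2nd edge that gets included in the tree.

Sort edges by weight, then run Kruskal:
n5–n9 (1): add — endpoints in different components.
n3–n6 (2): add — endpoints in different components.
n8–n9 (2): add — endpoints in different components.
n7–n8 (3): add — endpoints in different components.
n2–n8 (7): add — endpoints in different components.
n3–n8 (7): add — endpoints in different components.
n3–n7 (8): skip — n7 and n3 already connected.
n6–n9 (9): skip — n6 and n9 already connected.
n1–n6 (10): add — endpoints in different components.
n1–n7 (11): skip — n7 and n1 already connected.
n1–n4 (13): add — endpoints in different components.
The 2nd edge added is n3–n6.

n3-n6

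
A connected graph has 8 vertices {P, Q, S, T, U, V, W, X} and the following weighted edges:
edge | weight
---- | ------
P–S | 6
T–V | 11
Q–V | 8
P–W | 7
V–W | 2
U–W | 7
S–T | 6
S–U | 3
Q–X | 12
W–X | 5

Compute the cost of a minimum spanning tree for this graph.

37

Sort edges by weight, then run Kruskal:
V–W (2): add — endpoints in different components.
S–U (3): add — endpoints in different components.
W–X (5): add — endpoints in different components.
P–S (6): add — endpoints in different components.
S–T (6): add — endpoints in different components.
P–W (7): add — endpoints in different components.
U–W (7): skip — W and U already connected.
Q–V (8): add — endpoints in different components.
MST edges: V–W, S–U, W–X, P–S, S–T, P–W, Q–V; total weight 2+3+5+6+6+7+8 = 37.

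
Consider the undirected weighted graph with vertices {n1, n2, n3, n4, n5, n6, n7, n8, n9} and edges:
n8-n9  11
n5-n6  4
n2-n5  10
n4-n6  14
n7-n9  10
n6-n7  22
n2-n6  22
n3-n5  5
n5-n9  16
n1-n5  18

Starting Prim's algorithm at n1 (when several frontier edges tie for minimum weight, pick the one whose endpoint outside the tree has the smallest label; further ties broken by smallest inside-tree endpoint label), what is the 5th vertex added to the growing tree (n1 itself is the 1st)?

Prim's algorithm from n1:
Step 1: cheapest edge leaving the tree is n1-n5 (18); add n5.
Step 2: cheapest edge leaving the tree is n5-n6 (4); add n6.
Step 3: cheapest edge leaving the tree is n3-n5 (5); add n3.
Step 4: cheapest edge leaving the tree is n2-n5 (10); add n2.
Step 5: cheapest edge leaving the tree is n4-n6 (14); add n4.
Step 6: cheapest edge leaving the tree is n5-n9 (16); add n9.
Step 7: cheapest edge leaving the tree is n7-n9 (10); add n7.
Step 8: cheapest edge leaving the tree is n8-n9 (11); add n8.
Vertex order: n1, n5, n6, n3, n2, n4, n9, n7, n8. The 5th vertex is n2.

n2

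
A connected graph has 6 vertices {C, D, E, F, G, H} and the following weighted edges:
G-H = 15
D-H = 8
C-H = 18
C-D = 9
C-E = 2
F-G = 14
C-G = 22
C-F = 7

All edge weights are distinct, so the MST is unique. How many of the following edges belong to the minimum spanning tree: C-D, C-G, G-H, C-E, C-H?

2

Kruskal's algorithm — process edges by increasing weight (ties by edge label):
C-E (2): add — endpoints in different components.
C-F (7): add — endpoints in different components.
D-H (8): add — endpoints in different components.
C-D (9): add — endpoints in different components.
F-G (14): add — endpoints in different components.
MST edge set: {C-E, C-F, D-H, C-D, F-G}.
Of the listed edges, {C-D, C-E} are in the MST → 2.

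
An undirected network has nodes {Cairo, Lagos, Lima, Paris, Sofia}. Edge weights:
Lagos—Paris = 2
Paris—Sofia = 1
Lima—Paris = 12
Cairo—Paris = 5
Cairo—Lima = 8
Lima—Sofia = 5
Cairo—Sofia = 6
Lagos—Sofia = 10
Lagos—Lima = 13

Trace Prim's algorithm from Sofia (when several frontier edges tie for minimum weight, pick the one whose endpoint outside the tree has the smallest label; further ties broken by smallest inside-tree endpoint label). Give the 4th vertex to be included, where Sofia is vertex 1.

Cairo

Grow the tree from Sofia using Prim:
Step 1: frontier [Paris—Sofia 1, Lima—Sofia 5, Cairo—Sofia 6, Lagos—Sofia 10] → take Paris—Sofia (1); add Paris.
Step 2: frontier [Lagos—Paris 2, Cairo—Paris 5, Lima—Paris 12, Lima—Sofia 5, Cairo—Sofia 6, Lagos—Sofia 10] → take Lagos—Paris (2); add Lagos.
Step 3: frontier [Lagos—Lima 13, Cairo—Paris 5, Lima—Paris 12, Lima—Sofia 5, Cairo—Sofia 6] → take Cairo—Paris (5); add Cairo.
Step 4: frontier [Cairo—Lima 8, Lagos—Lima 13, Lima—Paris 12, Lima—Sofia 5] → take Lima—Sofia (5); add Lima.
Vertex order: Sofia, Paris, Lagos, Cairo, Lima. The 4th vertex is Cairo.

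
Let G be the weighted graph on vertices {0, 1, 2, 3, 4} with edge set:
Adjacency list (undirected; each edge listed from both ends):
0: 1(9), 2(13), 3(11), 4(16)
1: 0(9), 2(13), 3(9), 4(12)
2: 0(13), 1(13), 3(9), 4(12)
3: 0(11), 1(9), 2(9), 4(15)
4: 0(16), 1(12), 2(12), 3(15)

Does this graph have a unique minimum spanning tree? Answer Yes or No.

No

Kruskal: consider edges lightest-first.
0—1 (9): add. Components now {0,1} {2} {3} {4}
1—3 (9): add. Components now {0,1,3} {2} {4}
2—3 (9): add. Components now {0,1,2,3} {4}
0—3 (11): skip — 0 and 3 already connected.
1—4 (12): add. Components now {0,1,2,3,4}
Non-tree edge 2—4 has weight 12, equal to the heaviest edge on its tree cycle — swapping gives another MST of the same weight. Not unique.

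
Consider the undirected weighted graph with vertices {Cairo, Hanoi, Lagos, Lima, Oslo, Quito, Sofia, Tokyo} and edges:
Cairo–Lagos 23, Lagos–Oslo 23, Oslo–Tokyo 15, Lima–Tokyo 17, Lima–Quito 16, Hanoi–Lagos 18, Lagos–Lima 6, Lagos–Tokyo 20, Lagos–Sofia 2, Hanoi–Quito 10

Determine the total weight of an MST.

89

Sort edges by weight, then run Kruskal:
Lagos–Sofia (2): add — endpoints in different components.
Lagos–Lima (6): add — endpoints in different components.
Hanoi–Quito (10): add — endpoints in different components.
Oslo–Tokyo (15): add — endpoints in different components.
Lima–Quito (16): add — endpoints in different components.
Lima–Tokyo (17): add — endpoints in different components.
Hanoi–Lagos (18): skip — Hanoi and Lagos already connected.
Lagos–Tokyo (20): skip — Lagos and Tokyo already connected.
Cairo–Lagos (23): add — endpoints in different components.
MST edges: Lagos–Sofia, Lagos–Lima, Hanoi–Quito, Oslo–Tokyo, Lima–Quito, Lima–Tokyo, Cairo–Lagos; total weight 2+6+10+15+16+17+23 = 89.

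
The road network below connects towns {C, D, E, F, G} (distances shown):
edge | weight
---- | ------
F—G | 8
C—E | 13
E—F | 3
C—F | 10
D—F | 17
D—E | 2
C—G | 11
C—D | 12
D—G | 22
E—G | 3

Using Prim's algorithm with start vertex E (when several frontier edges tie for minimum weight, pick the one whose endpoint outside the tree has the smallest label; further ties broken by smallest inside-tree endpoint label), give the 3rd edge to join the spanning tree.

E-G

Prim, starting at E.
Step 1: frontier [D—E 2, E—F 3, E—G 3, C—E 13] → take D—E (2); add D.
Step 2: frontier [C—D 12, D—F 17, D—G 22, E—F 3, E—G 3, C—E 13] → take E—F (3); add F.
Step 3: frontier [C—D 12, D—G 22, E—G 3, C—E 13, F—G 8, C—F 10] → take E—G (3); add G.
Step 4: frontier [C—D 12, C—E 13, C—F 10, C—G 11] → take C—F (10); add C.
The 3rd edge added is E—G.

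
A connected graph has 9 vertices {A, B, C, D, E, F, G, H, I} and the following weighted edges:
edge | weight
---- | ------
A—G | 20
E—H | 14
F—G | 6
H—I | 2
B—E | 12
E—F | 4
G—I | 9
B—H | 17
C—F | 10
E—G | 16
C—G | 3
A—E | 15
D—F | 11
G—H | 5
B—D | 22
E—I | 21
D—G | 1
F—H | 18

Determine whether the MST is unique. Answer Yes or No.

Yes

Kruskal: consider edges lightest-first.
D—G (1): add — endpoints in different components.
H—I (2): add — endpoints in different components.
C—G (3): add — endpoints in different components.
E—F (4): add — endpoints in different components.
G—H (5): add — endpoints in different components.
F—G (6): add — endpoints in different components.
G—I (9): skip — G and I already connected.
C—F (10): skip — C and F already connected.
D—F (11): skip — D and F already connected.
B—E (12): add — endpoints in different components.
E—H (14): skip — E and H already connected.
A—E (15): add — endpoints in different components.
Every non-tree edge has weight strictly greater than the heaviest edge on the tree path between its endpoints, so the MST is unique.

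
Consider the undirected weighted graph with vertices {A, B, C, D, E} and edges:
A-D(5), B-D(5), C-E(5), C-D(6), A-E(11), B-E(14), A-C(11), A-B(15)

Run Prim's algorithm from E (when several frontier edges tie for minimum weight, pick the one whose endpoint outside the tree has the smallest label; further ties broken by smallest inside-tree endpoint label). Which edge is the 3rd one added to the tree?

A-D

Grow the tree from E using Prim:
Step 1: frontier [C-E 5, A-E 11, B-E 14] → take C-E (5); add C.
Step 2: frontier [C-D 6, A-C 11, A-E 11, B-E 14] → take C-D (6); add D.
Step 3: frontier [A-C 11, A-D 5, B-D 5, A-E 11, B-E 14] → take A-D (5); add A.
Step 4: frontier [A-B 15, B-D 5, B-E 14] → take B-D (5); add B.
The 3rd edge added is A-D.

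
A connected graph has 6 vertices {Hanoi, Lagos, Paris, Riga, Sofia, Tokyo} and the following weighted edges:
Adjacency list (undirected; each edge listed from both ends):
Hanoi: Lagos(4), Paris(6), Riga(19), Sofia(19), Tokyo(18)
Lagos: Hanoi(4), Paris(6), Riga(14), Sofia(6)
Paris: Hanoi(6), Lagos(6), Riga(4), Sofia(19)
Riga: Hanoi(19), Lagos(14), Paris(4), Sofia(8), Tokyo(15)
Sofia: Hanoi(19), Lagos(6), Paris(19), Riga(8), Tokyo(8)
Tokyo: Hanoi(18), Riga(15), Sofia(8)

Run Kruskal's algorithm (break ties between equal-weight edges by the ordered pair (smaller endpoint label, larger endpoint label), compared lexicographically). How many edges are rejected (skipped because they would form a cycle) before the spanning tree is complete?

Sort edges by weight, then run Kruskal:
Hanoi Lagos (4): add. Components now {Riga} {Sofia} {Hanoi,Lagos} {Tokyo} {Paris}
Paris Riga (4): add. Components now {Paris,Riga} {Sofia} {Hanoi,Lagos} {Tokyo}
Hanoi Paris (6): add. Components now {Hanoi,Lagos,Paris,Riga} {Sofia} {Tokyo}
Lagos Paris (6): skip — Lagos and Paris already connected.
Lagos Sofia (6): add. Components now {Hanoi,Lagos,Paris,Riga,Sofia} {Tokyo}
Riga Sofia (8): skip — Riga and Sofia already connected.
Sofia Tokyo (8): add. Components now {Hanoi,Lagos,Paris,Riga,Sofia,Tokyo}
Edges rejected before the tree was complete: 2.

2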